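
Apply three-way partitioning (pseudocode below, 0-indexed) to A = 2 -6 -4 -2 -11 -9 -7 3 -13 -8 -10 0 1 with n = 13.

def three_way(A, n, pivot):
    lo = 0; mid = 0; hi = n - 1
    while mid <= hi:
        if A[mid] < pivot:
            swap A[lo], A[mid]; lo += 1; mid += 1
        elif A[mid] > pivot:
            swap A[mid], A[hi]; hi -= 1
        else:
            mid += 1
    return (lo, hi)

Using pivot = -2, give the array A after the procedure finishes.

-10 -6 -4 -11 -9 -7 -8 -13 -2 3 0 1 2

pivot = -2; lo=0, mid=0, hi=12
A[mid]=2>-2: swap A[0],A[12]; hi=11 → 1 -6 -4 -2 -11 -9 -7 3 -13 -8 -10 0 2
A[mid]=1>-2: swap A[0],A[11]; hi=10 → 0 -6 -4 -2 -11 -9 -7 3 -13 -8 -10 1 2
A[mid]=0>-2: swap A[0],A[10]; hi=9 → -10 -6 -4 -2 -11 -9 -7 3 -13 -8 0 1 2
A[mid]=-10<-2: swap A[0],A[0]; lo=1,mid=1 → -10 -6 -4 -2 -11 -9 -7 3 -13 -8 0 1 2
A[mid]=-6<-2: swap A[1],A[1]; lo=2,mid=2 → -10 -6 -4 -2 -11 -9 -7 3 -13 -8 0 1 2
A[mid]=-4<-2: swap A[2],A[2]; lo=3,mid=3 → -10 -6 -4 -2 -11 -9 -7 3 -13 -8 0 1 2
A[mid]=-2=-2: mid=4
A[mid]=-11<-2: swap A[3],A[4]; lo=4,mid=5 → -10 -6 -4 -11 -2 -9 -7 3 -13 -8 0 1 2
A[mid]=-9<-2: swap A[4],A[5]; lo=5,mid=6 → -10 -6 -4 -11 -9 -2 -7 3 -13 -8 0 1 2
A[mid]=-7<-2: swap A[5],A[6]; lo=6,mid=7 → -10 -6 -4 -11 -9 -7 -2 3 -13 -8 0 1 2
A[mid]=3>-2: swap A[7],A[9]; hi=8 → -10 -6 -4 -11 -9 -7 -2 -8 -13 3 0 1 2
A[mid]=-8<-2: swap A[6],A[7]; lo=7,mid=8 → -10 -6 -4 -11 -9 -7 -8 -2 -13 3 0 1 2
A[mid]=-13<-2: swap A[7],A[8]; lo=8,mid=9 → -10 -6 -4 -11 -9 -7 -8 -13 -2 3 0 1 2
end: lo=8, hi=8; A = -10 -6 -4 -11 -9 -7 -8 -13 -2 3 0 1 2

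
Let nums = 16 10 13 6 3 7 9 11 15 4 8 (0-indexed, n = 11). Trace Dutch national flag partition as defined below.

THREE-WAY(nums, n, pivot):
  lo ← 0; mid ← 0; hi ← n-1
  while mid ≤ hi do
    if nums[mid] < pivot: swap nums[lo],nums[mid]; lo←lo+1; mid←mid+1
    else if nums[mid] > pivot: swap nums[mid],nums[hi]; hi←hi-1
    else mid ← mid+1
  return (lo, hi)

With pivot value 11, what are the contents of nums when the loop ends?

pivot = 11; lo=0, mid=0, hi=10
nums[mid]=16>11: swap nums[0],nums[10]; hi=9 → 8 10 13 6 3 7 9 11 15 4 16
nums[mid]=8<11: swap nums[0],nums[0]; lo=1,mid=1 → 8 10 13 6 3 7 9 11 15 4 16
nums[mid]=10<11: swap nums[1],nums[1]; lo=2,mid=2 → 8 10 13 6 3 7 9 11 15 4 16
nums[mid]=13>11: swap nums[2],nums[9]; hi=8 → 8 10 4 6 3 7 9 11 15 13 16
nums[mid]=4<11: swap nums[2],nums[2]; lo=3,mid=3 → 8 10 4 6 3 7 9 11 15 13 16
nums[mid]=6<11: swap nums[3],nums[3]; lo=4,mid=4 → 8 10 4 6 3 7 9 11 15 13 16
nums[mid]=3<11: swap nums[4],nums[4]; lo=5,mid=5 → 8 10 4 6 3 7 9 11 15 13 16
nums[mid]=7<11: swap nums[5],nums[5]; lo=6,mid=6 → 8 10 4 6 3 7 9 11 15 13 16
nums[mid]=9<11: swap nums[6],nums[6]; lo=7,mid=7 → 8 10 4 6 3 7 9 11 15 13 16
nums[mid]=11=11: mid=8
nums[mid]=15>11: swap nums[8],nums[8]; hi=7 → 8 10 4 6 3 7 9 11 15 13 16
end: lo=7, hi=7; nums = 8 10 4 6 3 7 9 11 15 13 16

8 10 4 6 3 7 9 11 15 13 16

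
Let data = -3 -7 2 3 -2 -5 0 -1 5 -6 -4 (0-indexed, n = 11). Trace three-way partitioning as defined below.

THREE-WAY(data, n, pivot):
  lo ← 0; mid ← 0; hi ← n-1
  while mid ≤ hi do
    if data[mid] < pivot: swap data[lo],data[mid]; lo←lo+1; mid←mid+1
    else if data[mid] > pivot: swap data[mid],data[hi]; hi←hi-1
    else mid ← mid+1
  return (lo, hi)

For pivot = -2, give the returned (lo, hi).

pivot = -2; lo=0, mid=0, hi=10
data[mid]=-3<-2: swap data[0],data[0]; lo=1,mid=1 → -3 -7 2 3 -2 -5 0 -1 5 -6 -4
data[mid]=-7<-2: swap data[1],data[1]; lo=2,mid=2 → -3 -7 2 3 -2 -5 0 -1 5 -6 -4
data[mid]=2>-2: swap data[2],data[10]; hi=9 → -3 -7 -4 3 -2 -5 0 -1 5 -6 2
data[mid]=-4<-2: swap data[2],data[2]; lo=3,mid=3 → -3 -7 -4 3 -2 -5 0 -1 5 -6 2
data[mid]=3>-2: swap data[3],data[9]; hi=8 → -3 -7 -4 -6 -2 -5 0 -1 5 3 2
data[mid]=-6<-2: swap data[3],data[3]; lo=4,mid=4 → -3 -7 -4 -6 -2 -5 0 -1 5 3 2
data[mid]=-2=-2: mid=5
data[mid]=-5<-2: swap data[4],data[5]; lo=5,mid=6 → -3 -7 -4 -6 -5 -2 0 -1 5 3 2
data[mid]=0>-2: swap data[6],data[8]; hi=7 → -3 -7 -4 -6 -5 -2 5 -1 0 3 2
data[mid]=5>-2: swap data[6],data[7]; hi=6 → -3 -7 -4 -6 -5 -2 -1 5 0 3 2
data[mid]=-1>-2: swap data[6],data[6]; hi=5 → -3 -7 -4 -6 -5 -2 -1 5 0 3 2
end: lo=5, hi=5; data = -3 -7 -4 -6 -5 -2 -1 5 0 3 2

(5, 5)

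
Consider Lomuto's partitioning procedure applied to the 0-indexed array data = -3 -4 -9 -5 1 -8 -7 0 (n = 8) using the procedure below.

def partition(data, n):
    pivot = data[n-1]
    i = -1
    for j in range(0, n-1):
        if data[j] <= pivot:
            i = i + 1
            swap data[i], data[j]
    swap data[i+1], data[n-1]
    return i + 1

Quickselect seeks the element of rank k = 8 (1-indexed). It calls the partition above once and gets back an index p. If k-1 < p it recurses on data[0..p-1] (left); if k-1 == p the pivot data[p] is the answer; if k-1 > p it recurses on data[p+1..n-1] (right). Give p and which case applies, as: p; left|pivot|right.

pivot=0, i=-1
j=0: -3≤0, i=0, swap(0,0) ⇒ -3 -4 -9 -5 1 -8 -7 0
j=1: -4≤0, i=1, swap(1,1) ⇒ -3 -4 -9 -5 1 -8 -7 0
j=2: -9≤0, i=2, swap(2,2) ⇒ -3 -4 -9 -5 1 -8 -7 0
j=3: -5≤0, i=3, swap(3,3) ⇒ -3 -4 -9 -5 1 -8 -7 0
j=4: 1>0, skip
j=5: -8≤0, i=4, swap(4,5) ⇒ -3 -4 -9 -5 -8 1 -7 0
j=6: -7≤0, i=5, swap(5,6) ⇒ -3 -4 -9 -5 -8 -7 1 0
swap(6,7) ⇒ -3 -4 -9 -5 -8 -7 0 1; return 6
p = 6; k-1 = 7 > 6 ⇒ right

6; right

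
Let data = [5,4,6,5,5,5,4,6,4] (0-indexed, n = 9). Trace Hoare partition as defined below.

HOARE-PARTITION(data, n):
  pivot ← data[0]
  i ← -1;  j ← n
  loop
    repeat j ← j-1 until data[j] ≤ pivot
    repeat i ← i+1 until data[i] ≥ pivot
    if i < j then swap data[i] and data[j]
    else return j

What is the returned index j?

pivot = data[0] = 5; i = -1, j = 9
j→8 (data[8]=4≤5), i→0 (data[0]=5≥5); i<j, swap → [4,4,6,5,5,5,4,6,5]
j→6 (data[6]=4≤5), i→2 (data[2]=6≥5); i<j, swap → [4,4,4,5,5,5,6,6,5]
j→5 (data[5]=5≤5), i→3 (data[3]=5≥5); i<j, swap → [4,4,4,5,5,5,6,6,5]
j→4, i→4; i≥j, return j=4. data = [4,4,4,5,5,5,6,6,5]

4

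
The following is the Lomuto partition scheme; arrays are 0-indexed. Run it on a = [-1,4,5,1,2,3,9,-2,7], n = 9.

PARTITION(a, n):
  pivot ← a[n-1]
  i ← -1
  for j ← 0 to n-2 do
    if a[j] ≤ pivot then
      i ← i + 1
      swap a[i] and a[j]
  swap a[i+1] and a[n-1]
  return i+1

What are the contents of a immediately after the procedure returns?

[-1,4,5,1,2,3,-2,7,9]

pivot=7, i=-1
j=0: -1≤7, i=0, swap(0,0) ⇒ [-1,4,5,1,2,3,9,-2,7]
j=1: 4≤7, i=1, swap(1,1) ⇒ [-1,4,5,1,2,3,9,-2,7]
j=2: 5≤7, i=2, swap(2,2) ⇒ [-1,4,5,1,2,3,9,-2,7]
j=3: 1≤7, i=3, swap(3,3) ⇒ [-1,4,5,1,2,3,9,-2,7]
j=4: 2≤7, i=4, swap(4,4) ⇒ [-1,4,5,1,2,3,9,-2,7]
j=5: 3≤7, i=5, swap(5,5) ⇒ [-1,4,5,1,2,3,9,-2,7]
j=6: 9>7, skip
j=7: -2≤7, i=6, swap(6,7) ⇒ [-1,4,5,1,2,3,-2,9,7]
swap(7,8) ⇒ [-1,4,5,1,2,3,-2,7,9]; return 7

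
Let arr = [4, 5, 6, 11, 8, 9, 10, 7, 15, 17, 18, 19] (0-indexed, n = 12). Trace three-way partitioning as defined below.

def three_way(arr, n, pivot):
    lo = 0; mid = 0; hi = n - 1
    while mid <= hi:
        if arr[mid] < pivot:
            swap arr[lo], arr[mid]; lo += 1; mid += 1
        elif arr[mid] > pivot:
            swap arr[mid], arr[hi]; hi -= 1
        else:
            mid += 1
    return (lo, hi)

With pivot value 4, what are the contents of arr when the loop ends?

[4, 6, 11, 8, 9, 10, 7, 15, 17, 18, 19, 5]

lo=0 mid=0 hi=11
4=4: mid=1
5>4: swap(1,11), hi=10 ⇒ [4, 19, 6, 11, 8, 9, 10, 7, 15, 17, 18, 5]
19>4: swap(1,10), hi=9 ⇒ [4, 18, 6, 11, 8, 9, 10, 7, 15, 17, 19, 5]
18>4: swap(1,9), hi=8 ⇒ [4, 17, 6, 11, 8, 9, 10, 7, 15, 18, 19, 5]
17>4: swap(1,8), hi=7 ⇒ [4, 15, 6, 11, 8, 9, 10, 7, 17, 18, 19, 5]
15>4: swap(1,7), hi=6 ⇒ [4, 7, 6, 11, 8, 9, 10, 15, 17, 18, 19, 5]
7>4: swap(1,6), hi=5 ⇒ [4, 10, 6, 11, 8, 9, 7, 15, 17, 18, 19, 5]
10>4: swap(1,5), hi=4 ⇒ [4, 9, 6, 11, 8, 10, 7, 15, 17, 18, 19, 5]
9>4: swap(1,4), hi=3 ⇒ [4, 8, 6, 11, 9, 10, 7, 15, 17, 18, 19, 5]
8>4: swap(1,3), hi=2 ⇒ [4, 11, 6, 8, 9, 10, 7, 15, 17, 18, 19, 5]
11>4: swap(1,2), hi=1 ⇒ [4, 6, 11, 8, 9, 10, 7, 15, 17, 18, 19, 5]
6>4: swap(1,1), hi=0 ⇒ [4, 6, 11, 8, 9, 10, 7, 15, 17, 18, 19, 5]
done. lo=0 hi=0; arr=[4, 6, 11, 8, 9, 10, 7, 15, 17, 18, 19, 5]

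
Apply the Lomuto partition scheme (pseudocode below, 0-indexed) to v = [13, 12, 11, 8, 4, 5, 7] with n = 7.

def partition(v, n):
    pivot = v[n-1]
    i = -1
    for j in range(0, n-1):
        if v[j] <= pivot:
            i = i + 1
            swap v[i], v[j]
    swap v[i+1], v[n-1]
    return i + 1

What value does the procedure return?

pivot = v[6] = 7; i = -1
j=0: v[0]=13 > 7 → no swap
j=1: v[1]=12 > 7 → no swap
j=2: v[2]=11 > 7 → no swap
j=3: v[3]=8 > 7 → no swap
j=4: v[4]=4 ≤ 7 → i=0, swap v[0],v[4] → [4, 12, 11, 8, 13, 5, 7]
j=5: v[5]=5 ≤ 7 → i=1, swap v[1],v[5] → [4, 5, 11, 8, 13, 12, 7]
final swap v[2],v[6] → [4, 5, 7, 8, 13, 12, 11]; return 2

2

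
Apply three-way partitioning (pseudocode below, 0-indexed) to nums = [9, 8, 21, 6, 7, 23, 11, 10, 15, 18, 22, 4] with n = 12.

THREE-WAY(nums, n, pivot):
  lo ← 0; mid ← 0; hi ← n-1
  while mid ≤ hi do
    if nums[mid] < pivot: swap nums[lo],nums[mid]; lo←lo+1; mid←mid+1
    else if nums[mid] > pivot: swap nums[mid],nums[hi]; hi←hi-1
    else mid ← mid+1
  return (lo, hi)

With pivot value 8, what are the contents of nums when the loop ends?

[4, 7, 6, 8, 23, 11, 10, 15, 18, 22, 21, 9]

lo=0 mid=0 hi=11
9>8: swap(0,11), hi=10 ⇒ [4, 8, 21, 6, 7, 23, 11, 10, 15, 18, 22, 9]
4<8: swap(0,0), lo=1 mid=1 ⇒ [4, 8, 21, 6, 7, 23, 11, 10, 15, 18, 22, 9]
8=8: mid=2
21>8: swap(2,10), hi=9 ⇒ [4, 8, 22, 6, 7, 23, 11, 10, 15, 18, 21, 9]
22>8: swap(2,9), hi=8 ⇒ [4, 8, 18, 6, 7, 23, 11, 10, 15, 22, 21, 9]
18>8: swap(2,8), hi=7 ⇒ [4, 8, 15, 6, 7, 23, 11, 10, 18, 22, 21, 9]
15>8: swap(2,7), hi=6 ⇒ [4, 8, 10, 6, 7, 23, 11, 15, 18, 22, 21, 9]
10>8: swap(2,6), hi=5 ⇒ [4, 8, 11, 6, 7, 23, 10, 15, 18, 22, 21, 9]
11>8: swap(2,5), hi=4 ⇒ [4, 8, 23, 6, 7, 11, 10, 15, 18, 22, 21, 9]
23>8: swap(2,4), hi=3 ⇒ [4, 8, 7, 6, 23, 11, 10, 15, 18, 22, 21, 9]
7<8: swap(1,2), lo=2 mid=3 ⇒ [4, 7, 8, 6, 23, 11, 10, 15, 18, 22, 21, 9]
6<8: swap(2,3), lo=3 mid=4 ⇒ [4, 7, 6, 8, 23, 11, 10, 15, 18, 22, 21, 9]
done. lo=3 hi=3; nums=[4, 7, 6, 8, 23, 11, 10, 15, 18, 22, 21, 9]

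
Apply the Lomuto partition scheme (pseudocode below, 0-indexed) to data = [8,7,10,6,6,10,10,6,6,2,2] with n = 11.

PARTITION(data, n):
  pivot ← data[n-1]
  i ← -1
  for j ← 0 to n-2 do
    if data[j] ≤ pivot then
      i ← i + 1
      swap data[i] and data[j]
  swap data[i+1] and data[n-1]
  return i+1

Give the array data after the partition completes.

pivot=2, i=-1
j=0: 8>2, skip
j=1: 7>2, skip
j=2: 10>2, skip
j=3: 6>2, skip
j=4: 6>2, skip
j=5: 10>2, skip
j=6: 10>2, skip
j=7: 6>2, skip
j=8: 6>2, skip
j=9: 2≤2, i=0, swap(0,9) ⇒ [2,7,10,6,6,10,10,6,6,8,2]
swap(1,10) ⇒ [2,2,10,6,6,10,10,6,6,8,7]; return 1

[2,2,10,6,6,10,10,6,6,8,7]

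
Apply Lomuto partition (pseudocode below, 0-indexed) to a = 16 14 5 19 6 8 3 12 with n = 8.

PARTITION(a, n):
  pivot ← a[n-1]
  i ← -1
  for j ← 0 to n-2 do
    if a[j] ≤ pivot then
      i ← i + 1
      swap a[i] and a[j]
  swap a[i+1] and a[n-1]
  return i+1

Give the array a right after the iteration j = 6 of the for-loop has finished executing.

pivot=12, i=-1
j=0: 16>12, skip
j=1: 14>12, skip
j=2: 5≤12, i=0, swap(0,2) ⇒ 5 14 16 19 6 8 3 12
j=3: 19>12, skip
j=4: 6≤12, i=1, swap(1,4) ⇒ 5 6 16 19 14 8 3 12
j=5: 8≤12, i=2, swap(2,5) ⇒ 5 6 8 19 14 16 3 12
j=6: 3≤12, i=3, swap(3,6) ⇒ 5 6 8 3 14 16 19 12
(after j=6) a = 5 6 8 3 14 16 19 12

5 6 8 3 14 16 19 12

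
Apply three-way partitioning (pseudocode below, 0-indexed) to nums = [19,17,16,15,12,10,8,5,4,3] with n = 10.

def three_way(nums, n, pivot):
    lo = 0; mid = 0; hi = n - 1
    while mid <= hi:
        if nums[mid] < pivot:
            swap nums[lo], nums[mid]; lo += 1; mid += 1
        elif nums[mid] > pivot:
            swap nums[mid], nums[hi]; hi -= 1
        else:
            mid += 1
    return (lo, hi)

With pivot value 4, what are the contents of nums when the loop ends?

pivot = 4; lo=0, mid=0, hi=9
nums[mid]=19>4: swap nums[0],nums[9]; hi=8 → [3,17,16,15,12,10,8,5,4,19]
nums[mid]=3<4: swap nums[0],nums[0]; lo=1,mid=1 → [3,17,16,15,12,10,8,5,4,19]
nums[mid]=17>4: swap nums[1],nums[8]; hi=7 → [3,4,16,15,12,10,8,5,17,19]
nums[mid]=4=4: mid=2
nums[mid]=16>4: swap nums[2],nums[7]; hi=6 → [3,4,5,15,12,10,8,16,17,19]
nums[mid]=5>4: swap nums[2],nums[6]; hi=5 → [3,4,8,15,12,10,5,16,17,19]
nums[mid]=8>4: swap nums[2],nums[5]; hi=4 → [3,4,10,15,12,8,5,16,17,19]
nums[mid]=10>4: swap nums[2],nums[4]; hi=3 → [3,4,12,15,10,8,5,16,17,19]
nums[mid]=12>4: swap nums[2],nums[3]; hi=2 → [3,4,15,12,10,8,5,16,17,19]
nums[mid]=15>4: swap nums[2],nums[2]; hi=1 → [3,4,15,12,10,8,5,16,17,19]
end: lo=1, hi=1; nums = [3,4,15,12,10,8,5,16,17,19]

[3,4,15,12,10,8,5,16,17,19]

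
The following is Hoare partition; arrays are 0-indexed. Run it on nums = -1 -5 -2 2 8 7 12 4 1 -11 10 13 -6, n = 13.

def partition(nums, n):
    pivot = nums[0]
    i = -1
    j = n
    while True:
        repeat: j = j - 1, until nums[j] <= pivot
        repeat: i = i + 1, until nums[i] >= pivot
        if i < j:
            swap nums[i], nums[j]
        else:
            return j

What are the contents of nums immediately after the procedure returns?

pivot = nums[0] = -1; i = -1, j = 13
j→12 (nums[12]=-6≤-1), i→0 (nums[0]=-1≥-1); i<j, swap → -6 -5 -2 2 8 7 12 4 1 -11 10 13 -1
j→9 (nums[9]=-11≤-1), i→3 (nums[3]=2≥-1); i<j, swap → -6 -5 -2 -11 8 7 12 4 1 2 10 13 -1
j→3, i→4; i≥j, return j=3. nums = -6 -5 -2 -11 8 7 12 4 1 2 10 13 -1

-6 -5 -2 -11 8 7 12 4 1 2 10 13 -1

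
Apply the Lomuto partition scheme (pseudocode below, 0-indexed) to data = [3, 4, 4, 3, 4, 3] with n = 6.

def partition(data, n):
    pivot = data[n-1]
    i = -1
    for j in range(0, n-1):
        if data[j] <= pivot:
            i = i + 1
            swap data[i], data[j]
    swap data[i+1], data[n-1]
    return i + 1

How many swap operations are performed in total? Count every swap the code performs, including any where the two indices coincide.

pivot=3, i=-1
j=0: 3≤3, i=0, swap(0,0) ⇒ [3, 4, 4, 3, 4, 3]
j=1: 4>3, skip
j=2: 4>3, skip
j=3: 3≤3, i=1, swap(1,3) ⇒ [3, 3, 4, 4, 4, 3]
j=4: 4>3, skip
swap(2,5) ⇒ [3, 3, 3, 4, 4, 4]; return 2

3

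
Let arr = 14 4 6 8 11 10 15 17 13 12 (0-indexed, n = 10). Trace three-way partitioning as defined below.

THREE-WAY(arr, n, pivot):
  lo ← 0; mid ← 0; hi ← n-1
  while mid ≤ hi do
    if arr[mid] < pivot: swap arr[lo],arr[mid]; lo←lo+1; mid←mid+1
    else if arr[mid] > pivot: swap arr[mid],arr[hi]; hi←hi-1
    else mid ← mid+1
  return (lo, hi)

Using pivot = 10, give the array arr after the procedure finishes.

lo=0 mid=0 hi=9
14>10: swap(0,9), hi=8 ⇒ 12 4 6 8 11 10 15 17 13 14
12>10: swap(0,8), hi=7 ⇒ 13 4 6 8 11 10 15 17 12 14
13>10: swap(0,7), hi=6 ⇒ 17 4 6 8 11 10 15 13 12 14
17>10: swap(0,6), hi=5 ⇒ 15 4 6 8 11 10 17 13 12 14
15>10: swap(0,5), hi=4 ⇒ 10 4 6 8 11 15 17 13 12 14
10=10: mid=1
4<10: swap(0,1), lo=1 mid=2 ⇒ 4 10 6 8 11 15 17 13 12 14
6<10: swap(1,2), lo=2 mid=3 ⇒ 4 6 10 8 11 15 17 13 12 14
8<10: swap(2,3), lo=3 mid=4 ⇒ 4 6 8 10 11 15 17 13 12 14
11>10: swap(4,4), hi=3 ⇒ 4 6 8 10 11 15 17 13 12 14
done. lo=3 hi=3; arr=4 6 8 10 11 15 17 13 12 14

4 6 8 10 11 15 17 13 12 14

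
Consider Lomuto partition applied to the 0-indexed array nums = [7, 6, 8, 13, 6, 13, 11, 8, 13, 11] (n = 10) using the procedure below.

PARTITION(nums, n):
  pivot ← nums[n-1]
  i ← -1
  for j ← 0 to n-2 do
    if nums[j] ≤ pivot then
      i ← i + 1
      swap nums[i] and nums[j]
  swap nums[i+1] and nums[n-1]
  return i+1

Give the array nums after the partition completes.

[7, 6, 8, 6, 11, 8, 11, 13, 13, 13]

pivot=11, i=-1
j=0: 7≤11, i=0, swap(0,0) ⇒ [7, 6, 8, 13, 6, 13, 11, 8, 13, 11]
j=1: 6≤11, i=1, swap(1,1) ⇒ [7, 6, 8, 13, 6, 13, 11, 8, 13, 11]
j=2: 8≤11, i=2, swap(2,2) ⇒ [7, 6, 8, 13, 6, 13, 11, 8, 13, 11]
j=3: 13>11, skip
j=4: 6≤11, i=3, swap(3,4) ⇒ [7, 6, 8, 6, 13, 13, 11, 8, 13, 11]
j=5: 13>11, skip
j=6: 11≤11, i=4, swap(4,6) ⇒ [7, 6, 8, 6, 11, 13, 13, 8, 13, 11]
j=7: 8≤11, i=5, swap(5,7) ⇒ [7, 6, 8, 6, 11, 8, 13, 13, 13, 11]
j=8: 13>11, skip
swap(6,9) ⇒ [7, 6, 8, 6, 11, 8, 11, 13, 13, 13]; return 6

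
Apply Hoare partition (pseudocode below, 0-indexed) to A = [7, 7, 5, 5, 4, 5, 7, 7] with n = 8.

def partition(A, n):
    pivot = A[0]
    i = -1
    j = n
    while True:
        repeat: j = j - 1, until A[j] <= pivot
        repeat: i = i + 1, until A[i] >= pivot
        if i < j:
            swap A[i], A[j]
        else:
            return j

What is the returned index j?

pivot = A[0] = 7; i = -1, j = 8
j→7 (A[7]=7≤7), i→0 (A[0]=7≥7); i<j, swap → [7, 7, 5, 5, 4, 5, 7, 7]
j→6 (A[6]=7≤7), i→1 (A[1]=7≥7); i<j, swap → [7, 7, 5, 5, 4, 5, 7, 7]
j→5, i→6; i≥j, return j=5. A = [7, 7, 5, 5, 4, 5, 7, 7]

5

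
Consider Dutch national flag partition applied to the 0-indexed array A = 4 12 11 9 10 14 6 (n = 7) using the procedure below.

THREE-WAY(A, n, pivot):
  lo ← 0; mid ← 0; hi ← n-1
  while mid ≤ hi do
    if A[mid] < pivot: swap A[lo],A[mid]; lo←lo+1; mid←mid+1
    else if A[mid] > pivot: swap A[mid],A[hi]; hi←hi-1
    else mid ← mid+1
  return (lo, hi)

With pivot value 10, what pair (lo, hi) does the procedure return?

(3, 3)

lo=0 mid=0 hi=6
4<10: swap(0,0), lo=1 mid=1 ⇒ 4 12 11 9 10 14 6
12>10: swap(1,6), hi=5 ⇒ 4 6 11 9 10 14 12
6<10: swap(1,1), lo=2 mid=2 ⇒ 4 6 11 9 10 14 12
11>10: swap(2,5), hi=4 ⇒ 4 6 14 9 10 11 12
14>10: swap(2,4), hi=3 ⇒ 4 6 10 9 14 11 12
10=10: mid=3
9<10: swap(2,3), lo=3 mid=4 ⇒ 4 6 9 10 14 11 12
done. lo=3 hi=3; A=4 6 9 10 14 11 12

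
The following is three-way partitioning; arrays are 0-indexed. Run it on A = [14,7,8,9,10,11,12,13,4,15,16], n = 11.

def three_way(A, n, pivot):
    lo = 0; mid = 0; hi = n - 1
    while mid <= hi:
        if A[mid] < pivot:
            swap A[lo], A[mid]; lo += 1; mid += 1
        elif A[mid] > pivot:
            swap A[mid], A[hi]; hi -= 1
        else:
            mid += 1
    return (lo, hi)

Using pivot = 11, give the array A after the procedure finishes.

[4,7,8,9,10,11,13,12,15,16,14]

lo=0 mid=0 hi=10
14>11: swap(0,10), hi=9 ⇒ [16,7,8,9,10,11,12,13,4,15,14]
16>11: swap(0,9), hi=8 ⇒ [15,7,8,9,10,11,12,13,4,16,14]
15>11: swap(0,8), hi=7 ⇒ [4,7,8,9,10,11,12,13,15,16,14]
4<11: swap(0,0), lo=1 mid=1 ⇒ [4,7,8,9,10,11,12,13,15,16,14]
7<11: swap(1,1), lo=2 mid=2 ⇒ [4,7,8,9,10,11,12,13,15,16,14]
8<11: swap(2,2), lo=3 mid=3 ⇒ [4,7,8,9,10,11,12,13,15,16,14]
9<11: swap(3,3), lo=4 mid=4 ⇒ [4,7,8,9,10,11,12,13,15,16,14]
10<11: swap(4,4), lo=5 mid=5 ⇒ [4,7,8,9,10,11,12,13,15,16,14]
11=11: mid=6
12>11: swap(6,7), hi=6 ⇒ [4,7,8,9,10,11,13,12,15,16,14]
13>11: swap(6,6), hi=5 ⇒ [4,7,8,9,10,11,13,12,15,16,14]
done. lo=5 hi=5; A=[4,7,8,9,10,11,13,12,15,16,14]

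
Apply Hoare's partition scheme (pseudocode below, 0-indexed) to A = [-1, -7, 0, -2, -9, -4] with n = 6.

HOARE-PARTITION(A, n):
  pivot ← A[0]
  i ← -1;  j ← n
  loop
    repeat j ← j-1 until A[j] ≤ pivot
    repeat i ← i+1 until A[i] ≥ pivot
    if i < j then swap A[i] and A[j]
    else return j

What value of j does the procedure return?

3

pivot=-1
j stops at 5 (-4), i stops at 0 (-1); swap ⇒ [-4, -7, 0, -2, -9, -1]
j stops at 4 (-9), i stops at 2 (0); swap ⇒ [-4, -7, -9, -2, 0, -1]
j stops at 3, i stops at 4; i≥j ⇒ return 3. A=[-4, -7, -9, -2, 0, -1]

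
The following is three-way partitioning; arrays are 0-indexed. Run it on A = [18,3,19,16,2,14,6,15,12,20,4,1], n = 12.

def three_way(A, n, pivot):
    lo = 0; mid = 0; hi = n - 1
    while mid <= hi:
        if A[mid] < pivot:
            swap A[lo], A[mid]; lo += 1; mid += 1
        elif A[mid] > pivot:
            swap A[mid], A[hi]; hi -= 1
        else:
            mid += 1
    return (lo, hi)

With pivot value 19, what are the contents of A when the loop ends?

pivot = 19; lo=0, mid=0, hi=11
A[mid]=18<19: swap A[0],A[0]; lo=1,mid=1 → [18,3,19,16,2,14,6,15,12,20,4,1]
A[mid]=3<19: swap A[1],A[1]; lo=2,mid=2 → [18,3,19,16,2,14,6,15,12,20,4,1]
A[mid]=19=19: mid=3
A[mid]=16<19: swap A[2],A[3]; lo=3,mid=4 → [18,3,16,19,2,14,6,15,12,20,4,1]
A[mid]=2<19: swap A[3],A[4]; lo=4,mid=5 → [18,3,16,2,19,14,6,15,12,20,4,1]
A[mid]=14<19: swap A[4],A[5]; lo=5,mid=6 → [18,3,16,2,14,19,6,15,12,20,4,1]
A[mid]=6<19: swap A[5],A[6]; lo=6,mid=7 → [18,3,16,2,14,6,19,15,12,20,4,1]
A[mid]=15<19: swap A[6],A[7]; lo=7,mid=8 → [18,3,16,2,14,6,15,19,12,20,4,1]
A[mid]=12<19: swap A[7],A[8]; lo=8,mid=9 → [18,3,16,2,14,6,15,12,19,20,4,1]
A[mid]=20>19: swap A[9],A[11]; hi=10 → [18,3,16,2,14,6,15,12,19,1,4,20]
A[mid]=1<19: swap A[8],A[9]; lo=9,mid=10 → [18,3,16,2,14,6,15,12,1,19,4,20]
A[mid]=4<19: swap A[9],A[10]; lo=10,mid=11 → [18,3,16,2,14,6,15,12,1,4,19,20]
end: lo=10, hi=10; A = [18,3,16,2,14,6,15,12,1,4,19,20]

[18,3,16,2,14,6,15,12,1,4,19,20]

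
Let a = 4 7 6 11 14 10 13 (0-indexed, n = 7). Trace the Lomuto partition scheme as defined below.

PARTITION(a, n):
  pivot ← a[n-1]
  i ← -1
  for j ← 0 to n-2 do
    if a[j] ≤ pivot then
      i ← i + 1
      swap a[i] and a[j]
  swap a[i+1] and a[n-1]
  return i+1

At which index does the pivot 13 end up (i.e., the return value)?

5

pivot = a[6] = 13; i = -1
j=0: a[0]=4 ≤ 13 → i=0, swap a[0],a[0] (no change) → 4 7 6 11 14 10 13
j=1: a[1]=7 ≤ 13 → i=1, swap a[1],a[1] (no change) → 4 7 6 11 14 10 13
j=2: a[2]=6 ≤ 13 → i=2, swap a[2],a[2] (no change) → 4 7 6 11 14 10 13
j=3: a[3]=11 ≤ 13 → i=3, swap a[3],a[3] (no change) → 4 7 6 11 14 10 13
j=4: a[4]=14 > 13 → no swap
j=5: a[5]=10 ≤ 13 → i=4, swap a[4],a[5] → 4 7 6 11 10 14 13
final swap a[5],a[6] → 4 7 6 11 10 13 14; return 5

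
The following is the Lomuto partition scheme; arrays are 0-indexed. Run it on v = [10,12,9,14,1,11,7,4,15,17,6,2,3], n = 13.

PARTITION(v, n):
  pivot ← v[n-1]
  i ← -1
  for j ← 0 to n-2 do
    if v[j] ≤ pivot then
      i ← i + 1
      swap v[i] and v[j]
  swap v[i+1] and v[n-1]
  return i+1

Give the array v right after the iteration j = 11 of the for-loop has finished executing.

pivot = v[12] = 3; i = -1
j=0: v[0]=10 > 3 → no swap
j=1: v[1]=12 > 3 → no swap
j=2: v[2]=9 > 3 → no swap
j=3: v[3]=14 > 3 → no swap
j=4: v[4]=1 ≤ 3 → i=0, swap v[0],v[4] → [1,12,9,14,10,11,7,4,15,17,6,2,3]
j=5: v[5]=11 > 3 → no swap
j=6: v[6]=7 > 3 → no swap
j=7: v[7]=4 > 3 → no swap
j=8: v[8]=15 > 3 → no swap
j=9: v[9]=17 > 3 → no swap
j=10: v[10]=6 > 3 → no swap
j=11: v[11]=2 ≤ 3 → i=1, swap v[1],v[11] → [1,2,9,14,10,11,7,4,15,17,6,12,3]
(after j=11) v = [1,2,9,14,10,11,7,4,15,17,6,12,3]

[1,2,9,14,10,11,7,4,15,17,6,12,3]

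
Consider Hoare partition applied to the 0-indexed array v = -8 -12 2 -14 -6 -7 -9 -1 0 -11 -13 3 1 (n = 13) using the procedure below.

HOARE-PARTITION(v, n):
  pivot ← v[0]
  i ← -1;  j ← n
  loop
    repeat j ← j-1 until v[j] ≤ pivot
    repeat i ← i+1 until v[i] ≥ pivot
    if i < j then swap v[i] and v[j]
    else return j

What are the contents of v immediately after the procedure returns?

pivot=-8
j stops at 10 (-13), i stops at 0 (-8); swap ⇒ -13 -12 2 -14 -6 -7 -9 -1 0 -11 -8 3 1
j stops at 9 (-11), i stops at 2 (2); swap ⇒ -13 -12 -11 -14 -6 -7 -9 -1 0 2 -8 3 1
j stops at 6 (-9), i stops at 4 (-6); swap ⇒ -13 -12 -11 -14 -9 -7 -6 -1 0 2 -8 3 1
j stops at 4, i stops at 5; i≥j ⇒ return 4. v=-13 -12 -11 -14 -9 -7 -6 -1 0 2 -8 3 1

-13 -12 -11 -14 -9 -7 -6 -1 0 2 -8 3 1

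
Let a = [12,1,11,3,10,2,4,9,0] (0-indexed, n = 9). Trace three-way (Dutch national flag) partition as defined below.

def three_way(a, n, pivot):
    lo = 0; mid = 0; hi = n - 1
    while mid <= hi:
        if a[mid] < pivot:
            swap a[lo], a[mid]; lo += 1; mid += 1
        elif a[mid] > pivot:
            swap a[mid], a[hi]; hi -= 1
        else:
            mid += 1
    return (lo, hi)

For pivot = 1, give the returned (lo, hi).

pivot = 1; lo=0, mid=0, hi=8
a[mid]=12>1: swap a[0],a[8]; hi=7 → [0,1,11,3,10,2,4,9,12]
a[mid]=0<1: swap a[0],a[0]; lo=1,mid=1 → [0,1,11,3,10,2,4,9,12]
a[mid]=1=1: mid=2
a[mid]=11>1: swap a[2],a[7]; hi=6 → [0,1,9,3,10,2,4,11,12]
a[mid]=9>1: swap a[2],a[6]; hi=5 → [0,1,4,3,10,2,9,11,12]
a[mid]=4>1: swap a[2],a[5]; hi=4 → [0,1,2,3,10,4,9,11,12]
a[mid]=2>1: swap a[2],a[4]; hi=3 → [0,1,10,3,2,4,9,11,12]
a[mid]=10>1: swap a[2],a[3]; hi=2 → [0,1,3,10,2,4,9,11,12]
a[mid]=3>1: swap a[2],a[2]; hi=1 → [0,1,3,10,2,4,9,11,12]
end: lo=1, hi=1; a = [0,1,3,10,2,4,9,11,12]

(1, 1)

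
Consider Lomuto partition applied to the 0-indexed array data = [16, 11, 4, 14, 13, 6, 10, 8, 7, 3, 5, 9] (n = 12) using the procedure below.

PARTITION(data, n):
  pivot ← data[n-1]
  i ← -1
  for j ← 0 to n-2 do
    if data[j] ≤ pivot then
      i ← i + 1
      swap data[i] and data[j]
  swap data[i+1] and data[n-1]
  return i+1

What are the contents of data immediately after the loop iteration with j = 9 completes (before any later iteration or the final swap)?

pivot=9, i=-1
j=0: 16>9, skip
j=1: 11>9, skip
j=2: 4≤9, i=0, swap(0,2) ⇒ [4, 11, 16, 14, 13, 6, 10, 8, 7, 3, 5, 9]
j=3: 14>9, skip
j=4: 13>9, skip
j=5: 6≤9, i=1, swap(1,5) ⇒ [4, 6, 16, 14, 13, 11, 10, 8, 7, 3, 5, 9]
j=6: 10>9, skip
j=7: 8≤9, i=2, swap(2,7) ⇒ [4, 6, 8, 14, 13, 11, 10, 16, 7, 3, 5, 9]
j=8: 7≤9, i=3, swap(3,8) ⇒ [4, 6, 8, 7, 13, 11, 10, 16, 14, 3, 5, 9]
j=9: 3≤9, i=4, swap(4,9) ⇒ [4, 6, 8, 7, 3, 11, 10, 16, 14, 13, 5, 9]
(after j=9) data = [4, 6, 8, 7, 3, 11, 10, 16, 14, 13, 5, 9]

[4, 6, 8, 7, 3, 11, 10, 16, 14, 13, 5, 9]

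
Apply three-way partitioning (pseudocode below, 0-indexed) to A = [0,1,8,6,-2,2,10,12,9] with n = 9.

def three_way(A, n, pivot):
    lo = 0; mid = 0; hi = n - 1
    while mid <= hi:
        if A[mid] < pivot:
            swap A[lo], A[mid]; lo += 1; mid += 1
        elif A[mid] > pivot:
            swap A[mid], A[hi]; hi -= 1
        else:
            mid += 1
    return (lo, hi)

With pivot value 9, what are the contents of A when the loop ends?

lo=0 mid=0 hi=8
0<9: swap(0,0), lo=1 mid=1 ⇒ [0,1,8,6,-2,2,10,12,9]
1<9: swap(1,1), lo=2 mid=2 ⇒ [0,1,8,6,-2,2,10,12,9]
8<9: swap(2,2), lo=3 mid=3 ⇒ [0,1,8,6,-2,2,10,12,9]
6<9: swap(3,3), lo=4 mid=4 ⇒ [0,1,8,6,-2,2,10,12,9]
-2<9: swap(4,4), lo=5 mid=5 ⇒ [0,1,8,6,-2,2,10,12,9]
2<9: swap(5,5), lo=6 mid=6 ⇒ [0,1,8,6,-2,2,10,12,9]
10>9: swap(6,8), hi=7 ⇒ [0,1,8,6,-2,2,9,12,10]
9=9: mid=7
12>9: swap(7,7), hi=6 ⇒ [0,1,8,6,-2,2,9,12,10]
done. lo=6 hi=6; A=[0,1,8,6,-2,2,9,12,10]

[0,1,8,6,-2,2,9,12,10]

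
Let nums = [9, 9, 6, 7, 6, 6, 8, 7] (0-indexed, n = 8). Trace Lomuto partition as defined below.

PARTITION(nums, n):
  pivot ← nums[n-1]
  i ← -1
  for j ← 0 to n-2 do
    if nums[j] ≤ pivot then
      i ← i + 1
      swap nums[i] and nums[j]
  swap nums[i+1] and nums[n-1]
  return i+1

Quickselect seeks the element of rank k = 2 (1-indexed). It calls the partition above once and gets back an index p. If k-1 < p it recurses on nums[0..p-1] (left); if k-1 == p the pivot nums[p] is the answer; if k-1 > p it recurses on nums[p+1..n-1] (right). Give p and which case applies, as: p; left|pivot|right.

pivot = nums[7] = 7; i = -1
j=0: nums[0]=9 > 7 → no swap
j=1: nums[1]=9 > 7 → no swap
j=2: nums[2]=6 ≤ 7 → i=0, swap nums[0],nums[2] → [6, 9, 9, 7, 6, 6, 8, 7]
j=3: nums[3]=7 ≤ 7 → i=1, swap nums[1],nums[3] → [6, 7, 9, 9, 6, 6, 8, 7]
j=4: nums[4]=6 ≤ 7 → i=2, swap nums[2],nums[4] → [6, 7, 6, 9, 9, 6, 8, 7]
j=5: nums[5]=6 ≤ 7 → i=3, swap nums[3],nums[5] → [6, 7, 6, 6, 9, 9, 8, 7]
j=6: nums[6]=8 > 7 → no swap
final swap nums[4],nums[7] → [6, 7, 6, 6, 7, 9, 8, 9]; return 4
p = 4; k-1 = 1 < 4 ⇒ left

4; left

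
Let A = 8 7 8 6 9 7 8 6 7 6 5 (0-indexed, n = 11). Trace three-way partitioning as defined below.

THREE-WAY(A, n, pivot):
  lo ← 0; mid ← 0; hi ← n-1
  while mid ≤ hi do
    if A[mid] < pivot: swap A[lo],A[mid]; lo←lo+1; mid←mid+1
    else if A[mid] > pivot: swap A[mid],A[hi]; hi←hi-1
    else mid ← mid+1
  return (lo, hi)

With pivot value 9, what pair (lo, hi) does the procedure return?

(10, 10)

lo=0 mid=0 hi=10
8<9: swap(0,0), lo=1 mid=1 ⇒ 8 7 8 6 9 7 8 6 7 6 5
7<9: swap(1,1), lo=2 mid=2 ⇒ 8 7 8 6 9 7 8 6 7 6 5
8<9: swap(2,2), lo=3 mid=3 ⇒ 8 7 8 6 9 7 8 6 7 6 5
6<9: swap(3,3), lo=4 mid=4 ⇒ 8 7 8 6 9 7 8 6 7 6 5
9=9: mid=5
7<9: swap(4,5), lo=5 mid=6 ⇒ 8 7 8 6 7 9 8 6 7 6 5
8<9: swap(5,6), lo=6 mid=7 ⇒ 8 7 8 6 7 8 9 6 7 6 5
6<9: swap(6,7), lo=7 mid=8 ⇒ 8 7 8 6 7 8 6 9 7 6 5
7<9: swap(7,8), lo=8 mid=9 ⇒ 8 7 8 6 7 8 6 7 9 6 5
6<9: swap(8,9), lo=9 mid=10 ⇒ 8 7 8 6 7 8 6 7 6 9 5
5<9: swap(9,10), lo=10 mid=11 ⇒ 8 7 8 6 7 8 6 7 6 5 9
done. lo=10 hi=10; A=8 7 8 6 7 8 6 7 6 5 9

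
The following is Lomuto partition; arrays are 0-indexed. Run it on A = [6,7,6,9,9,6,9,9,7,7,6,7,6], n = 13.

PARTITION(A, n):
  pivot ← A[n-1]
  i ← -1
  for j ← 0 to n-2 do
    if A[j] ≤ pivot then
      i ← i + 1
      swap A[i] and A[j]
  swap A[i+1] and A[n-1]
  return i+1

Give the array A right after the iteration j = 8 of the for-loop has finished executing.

pivot = A[12] = 6; i = -1
j=0: A[0]=6 ≤ 6 → i=0, swap A[0],A[0] (no change) → [6,7,6,9,9,6,9,9,7,7,6,7,6]
j=1: A[1]=7 > 6 → no swap
j=2: A[2]=6 ≤ 6 → i=1, swap A[1],A[2] → [6,6,7,9,9,6,9,9,7,7,6,7,6]
j=3: A[3]=9 > 6 → no swap
j=4: A[4]=9 > 6 → no swap
j=5: A[5]=6 ≤ 6 → i=2, swap A[2],A[5] → [6,6,6,9,9,7,9,9,7,7,6,7,6]
j=6: A[6]=9 > 6 → no swap
j=7: A[7]=9 > 6 → no swap
j=8: A[8]=7 > 6 → no swap
(after j=8) A = [6,6,6,9,9,7,9,9,7,7,6,7,6]

[6,6,6,9,9,7,9,9,7,7,6,7,6]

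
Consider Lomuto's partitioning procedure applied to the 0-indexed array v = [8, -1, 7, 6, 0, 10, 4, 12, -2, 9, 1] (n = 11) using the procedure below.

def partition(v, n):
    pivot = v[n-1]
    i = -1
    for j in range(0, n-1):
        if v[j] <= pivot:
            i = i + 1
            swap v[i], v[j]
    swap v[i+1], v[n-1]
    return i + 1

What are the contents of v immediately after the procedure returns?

[-1, 0, -2, 1, 8, 10, 4, 12, 7, 9, 6]

pivot = v[10] = 1; i = -1
j=0: v[0]=8 > 1 → no swap
j=1: v[1]=-1 ≤ 1 → i=0, swap v[0],v[1] → [-1, 8, 7, 6, 0, 10, 4, 12, -2, 9, 1]
j=2: v[2]=7 > 1 → no swap
j=3: v[3]=6 > 1 → no swap
j=4: v[4]=0 ≤ 1 → i=1, swap v[1],v[4] → [-1, 0, 7, 6, 8, 10, 4, 12, -2, 9, 1]
j=5: v[5]=10 > 1 → no swap
j=6: v[6]=4 > 1 → no swap
j=7: v[7]=12 > 1 → no swap
j=8: v[8]=-2 ≤ 1 → i=2, swap v[2],v[8] → [-1, 0, -2, 6, 8, 10, 4, 12, 7, 9, 1]
j=9: v[9]=9 > 1 → no swap
final swap v[3],v[10] → [-1, 0, -2, 1, 8, 10, 4, 12, 7, 9, 6]; return 3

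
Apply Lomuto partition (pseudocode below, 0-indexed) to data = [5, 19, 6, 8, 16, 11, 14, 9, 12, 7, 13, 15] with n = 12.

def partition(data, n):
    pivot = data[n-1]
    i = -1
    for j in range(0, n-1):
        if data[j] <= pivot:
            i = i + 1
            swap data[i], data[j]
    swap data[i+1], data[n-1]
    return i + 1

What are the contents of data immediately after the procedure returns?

pivot = data[11] = 15; i = -1
j=0: data[0]=5 ≤ 15 → i=0, swap data[0],data[0] (no change) → [5, 19, 6, 8, 16, 11, 14, 9, 12, 7, 13, 15]
j=1: data[1]=19 > 15 → no swap
j=2: data[2]=6 ≤ 15 → i=1, swap data[1],data[2] → [5, 6, 19, 8, 16, 11, 14, 9, 12, 7, 13, 15]
j=3: data[3]=8 ≤ 15 → i=2, swap data[2],data[3] → [5, 6, 8, 19, 16, 11, 14, 9, 12, 7, 13, 15]
j=4: data[4]=16 > 15 → no swap
j=5: data[5]=11 ≤ 15 → i=3, swap data[3],data[5] → [5, 6, 8, 11, 16, 19, 14, 9, 12, 7, 13, 15]
j=6: data[6]=14 ≤ 15 → i=4, swap data[4],data[6] → [5, 6, 8, 11, 14, 19, 16, 9, 12, 7, 13, 15]
j=7: data[7]=9 ≤ 15 → i=5, swap data[5],data[7] → [5, 6, 8, 11, 14, 9, 16, 19, 12, 7, 13, 15]
j=8: data[8]=12 ≤ 15 → i=6, swap data[6],data[8] → [5, 6, 8, 11, 14, 9, 12, 19, 16, 7, 13, 15]
j=9: data[9]=7 ≤ 15 → i=7, swap data[7],data[9] → [5, 6, 8, 11, 14, 9, 12, 7, 16, 19, 13, 15]
j=10: data[10]=13 ≤ 15 → i=8, swap data[8],data[10] → [5, 6, 8, 11, 14, 9, 12, 7, 13, 19, 16, 15]
final swap data[9],data[11] → [5, 6, 8, 11, 14, 9, 12, 7, 13, 15, 16, 19]; return 9

[5, 6, 8, 11, 14, 9, 12, 7, 13, 15, 16, 19]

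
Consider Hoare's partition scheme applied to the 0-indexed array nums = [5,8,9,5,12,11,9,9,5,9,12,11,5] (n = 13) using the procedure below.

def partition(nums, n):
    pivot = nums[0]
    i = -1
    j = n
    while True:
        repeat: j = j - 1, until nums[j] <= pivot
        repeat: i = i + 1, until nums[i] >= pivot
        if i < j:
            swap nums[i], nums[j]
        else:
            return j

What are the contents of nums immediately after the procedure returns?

pivot=5
j stops at 12 (5), i stops at 0 (5); swap ⇒ [5,8,9,5,12,11,9,9,5,9,12,11,5]
j stops at 8 (5), i stops at 1 (8); swap ⇒ [5,5,9,5,12,11,9,9,8,9,12,11,5]
j stops at 3 (5), i stops at 2 (9); swap ⇒ [5,5,5,9,12,11,9,9,8,9,12,11,5]
j stops at 2, i stops at 3; i≥j ⇒ return 2. nums=[5,5,5,9,12,11,9,9,8,9,12,11,5]

[5,5,5,9,12,11,9,9,8,9,12,11,5]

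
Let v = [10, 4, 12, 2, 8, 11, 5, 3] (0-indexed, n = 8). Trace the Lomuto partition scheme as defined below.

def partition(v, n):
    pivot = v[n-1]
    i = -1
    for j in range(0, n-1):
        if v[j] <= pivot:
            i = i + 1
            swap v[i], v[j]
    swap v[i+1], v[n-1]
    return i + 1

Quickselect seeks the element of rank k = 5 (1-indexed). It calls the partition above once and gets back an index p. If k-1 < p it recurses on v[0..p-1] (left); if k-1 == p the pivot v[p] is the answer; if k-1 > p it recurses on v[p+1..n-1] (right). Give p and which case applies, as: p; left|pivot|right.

1; right

pivot = v[7] = 3; i = -1
j=0: v[0]=10 > 3 → no swap
j=1: v[1]=4 > 3 → no swap
j=2: v[2]=12 > 3 → no swap
j=3: v[3]=2 ≤ 3 → i=0, swap v[0],v[3] → [2, 4, 12, 10, 8, 11, 5, 3]
j=4: v[4]=8 > 3 → no swap
j=5: v[5]=11 > 3 → no swap
j=6: v[6]=5 > 3 → no swap
final swap v[1],v[7] → [2, 3, 12, 10, 8, 11, 5, 4]; return 1
p = 1; k-1 = 4 > 1 ⇒ right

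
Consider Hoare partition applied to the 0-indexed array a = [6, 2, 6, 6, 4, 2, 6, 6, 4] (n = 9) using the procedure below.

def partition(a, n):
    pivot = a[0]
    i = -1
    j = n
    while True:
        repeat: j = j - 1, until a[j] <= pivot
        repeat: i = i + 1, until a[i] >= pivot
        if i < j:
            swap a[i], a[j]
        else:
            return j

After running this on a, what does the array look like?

pivot = a[0] = 6; i = -1, j = 9
j→8 (a[8]=4≤6), i→0 (a[0]=6≥6); i<j, swap → [4, 2, 6, 6, 4, 2, 6, 6, 6]
j→7 (a[7]=6≤6), i→2 (a[2]=6≥6); i<j, swap → [4, 2, 6, 6, 4, 2, 6, 6, 6]
j→6 (a[6]=6≤6), i→3 (a[3]=6≥6); i<j, swap → [4, 2, 6, 6, 4, 2, 6, 6, 6]
j→5, i→6; i≥j, return j=5. a = [4, 2, 6, 6, 4, 2, 6, 6, 6]

[4, 2, 6, 6, 4, 2, 6, 6, 6]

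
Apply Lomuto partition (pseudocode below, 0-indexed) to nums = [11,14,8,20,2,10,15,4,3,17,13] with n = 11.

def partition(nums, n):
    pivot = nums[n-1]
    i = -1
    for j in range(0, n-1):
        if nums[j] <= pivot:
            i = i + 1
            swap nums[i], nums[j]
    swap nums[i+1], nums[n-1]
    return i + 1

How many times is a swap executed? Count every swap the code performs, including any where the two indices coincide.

7

pivot=13, i=-1
j=0: 11≤13, i=0, swap(0,0) ⇒ [11,14,8,20,2,10,15,4,3,17,13]
j=1: 14>13, skip
j=2: 8≤13, i=1, swap(1,2) ⇒ [11,8,14,20,2,10,15,4,3,17,13]
j=3: 20>13, skip
j=4: 2≤13, i=2, swap(2,4) ⇒ [11,8,2,20,14,10,15,4,3,17,13]
j=5: 10≤13, i=3, swap(3,5) ⇒ [11,8,2,10,14,20,15,4,3,17,13]
j=6: 15>13, skip
j=7: 4≤13, i=4, swap(4,7) ⇒ [11,8,2,10,4,20,15,14,3,17,13]
j=8: 3≤13, i=5, swap(5,8) ⇒ [11,8,2,10,4,3,15,14,20,17,13]
j=9: 17>13, skip
swap(6,10) ⇒ [11,8,2,10,4,3,13,14,20,17,15]; return 6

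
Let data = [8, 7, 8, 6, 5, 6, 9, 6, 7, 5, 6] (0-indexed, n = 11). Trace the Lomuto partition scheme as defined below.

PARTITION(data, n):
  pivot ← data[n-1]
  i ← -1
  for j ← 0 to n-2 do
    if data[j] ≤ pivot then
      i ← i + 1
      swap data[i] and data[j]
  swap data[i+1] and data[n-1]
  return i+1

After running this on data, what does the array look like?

pivot = data[10] = 6; i = -1
j=0: data[0]=8 > 6 → no swap
j=1: data[1]=7 > 6 → no swap
j=2: data[2]=8 > 6 → no swap
j=3: data[3]=6 ≤ 6 → i=0, swap data[0],data[3] → [6, 7, 8, 8, 5, 6, 9, 6, 7, 5, 6]
j=4: data[4]=5 ≤ 6 → i=1, swap data[1],data[4] → [6, 5, 8, 8, 7, 6, 9, 6, 7, 5, 6]
j=5: data[5]=6 ≤ 6 → i=2, swap data[2],data[5] → [6, 5, 6, 8, 7, 8, 9, 6, 7, 5, 6]
j=6: data[6]=9 > 6 → no swap
j=7: data[7]=6 ≤ 6 → i=3, swap data[3],data[7] → [6, 5, 6, 6, 7, 8, 9, 8, 7, 5, 6]
j=8: data[8]=7 > 6 → no swap
j=9: data[9]=5 ≤ 6 → i=4, swap data[4],data[9] → [6, 5, 6, 6, 5, 8, 9, 8, 7, 7, 6]
final swap data[5],data[10] → [6, 5, 6, 6, 5, 6, 9, 8, 7, 7, 8]; return 5

[6, 5, 6, 6, 5, 6, 9, 8, 7, 7, 8]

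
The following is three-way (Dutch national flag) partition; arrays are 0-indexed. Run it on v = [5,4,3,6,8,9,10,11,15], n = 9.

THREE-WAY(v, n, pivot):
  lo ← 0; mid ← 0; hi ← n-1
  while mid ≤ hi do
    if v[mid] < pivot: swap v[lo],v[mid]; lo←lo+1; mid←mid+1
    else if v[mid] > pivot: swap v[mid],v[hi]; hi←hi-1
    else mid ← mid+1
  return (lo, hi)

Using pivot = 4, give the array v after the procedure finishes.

pivot = 4; lo=0, mid=0, hi=8
v[mid]=5>4: swap v[0],v[8]; hi=7 → [15,4,3,6,8,9,10,11,5]
v[mid]=15>4: swap v[0],v[7]; hi=6 → [11,4,3,6,8,9,10,15,5]
v[mid]=11>4: swap v[0],v[6]; hi=5 → [10,4,3,6,8,9,11,15,5]
v[mid]=10>4: swap v[0],v[5]; hi=4 → [9,4,3,6,8,10,11,15,5]
v[mid]=9>4: swap v[0],v[4]; hi=3 → [8,4,3,6,9,10,11,15,5]
v[mid]=8>4: swap v[0],v[3]; hi=2 → [6,4,3,8,9,10,11,15,5]
v[mid]=6>4: swap v[0],v[2]; hi=1 → [3,4,6,8,9,10,11,15,5]
v[mid]=3<4: swap v[0],v[0]; lo=1,mid=1 → [3,4,6,8,9,10,11,15,5]
v[mid]=4=4: mid=2
end: lo=1, hi=1; v = [3,4,6,8,9,10,11,15,5]

[3,4,6,8,9,10,11,15,5]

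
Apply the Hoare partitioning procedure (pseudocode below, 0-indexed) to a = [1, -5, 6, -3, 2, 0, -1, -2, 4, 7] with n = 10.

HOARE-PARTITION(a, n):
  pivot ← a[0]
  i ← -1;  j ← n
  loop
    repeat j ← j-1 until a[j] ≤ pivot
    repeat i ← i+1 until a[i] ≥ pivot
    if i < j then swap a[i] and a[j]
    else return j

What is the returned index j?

4

pivot=1
j stops at 7 (-2), i stops at 0 (1); swap ⇒ [-2, -5, 6, -3, 2, 0, -1, 1, 4, 7]
j stops at 6 (-1), i stops at 2 (6); swap ⇒ [-2, -5, -1, -3, 2, 0, 6, 1, 4, 7]
j stops at 5 (0), i stops at 4 (2); swap ⇒ [-2, -5, -1, -3, 0, 2, 6, 1, 4, 7]
j stops at 4, i stops at 5; i≥j ⇒ return 4. a=[-2, -5, -1, -3, 0, 2, 6, 1, 4, 7]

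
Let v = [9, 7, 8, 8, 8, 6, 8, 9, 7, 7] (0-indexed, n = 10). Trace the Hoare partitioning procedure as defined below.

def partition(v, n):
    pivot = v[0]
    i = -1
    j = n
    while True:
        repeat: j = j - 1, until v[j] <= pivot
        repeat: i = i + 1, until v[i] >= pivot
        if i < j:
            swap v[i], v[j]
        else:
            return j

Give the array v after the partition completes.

[7, 7, 8, 8, 8, 6, 8, 7, 9, 9]

pivot=9
j stops at 9 (7), i stops at 0 (9); swap ⇒ [7, 7, 8, 8, 8, 6, 8, 9, 7, 9]
j stops at 8 (7), i stops at 7 (9); swap ⇒ [7, 7, 8, 8, 8, 6, 8, 7, 9, 9]
j stops at 7, i stops at 8; i≥j ⇒ return 7. v=[7, 7, 8, 8, 8, 6, 8, 7, 9, 9]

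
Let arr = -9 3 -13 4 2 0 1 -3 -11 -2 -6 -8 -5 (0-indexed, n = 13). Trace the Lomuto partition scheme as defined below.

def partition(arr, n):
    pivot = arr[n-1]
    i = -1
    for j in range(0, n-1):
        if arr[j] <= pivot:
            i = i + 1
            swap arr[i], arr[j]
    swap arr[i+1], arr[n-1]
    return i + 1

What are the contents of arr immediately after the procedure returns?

pivot=-5, i=-1
j=0: -9≤-5, i=0, swap(0,0) ⇒ -9 3 -13 4 2 0 1 -3 -11 -2 -6 -8 -5
j=1: 3>-5, skip
j=2: -13≤-5, i=1, swap(1,2) ⇒ -9 -13 3 4 2 0 1 -3 -11 -2 -6 -8 -5
j=3: 4>-5, skip
j=4: 2>-5, skip
j=5: 0>-5, skip
j=6: 1>-5, skip
j=7: -3>-5, skip
j=8: -11≤-5, i=2, swap(2,8) ⇒ -9 -13 -11 4 2 0 1 -3 3 -2 -6 -8 -5
j=9: -2>-5, skip
j=10: -6≤-5, i=3, swap(3,10) ⇒ -9 -13 -11 -6 2 0 1 -3 3 -2 4 -8 -5
j=11: -8≤-5, i=4, swap(4,11) ⇒ -9 -13 -11 -6 -8 0 1 -3 3 -2 4 2 -5
swap(5,12) ⇒ -9 -13 -11 -6 -8 -5 1 -3 3 -2 4 2 0; return 5

-9 -13 -11 -6 -8 -5 1 -3 3 -2 4 2 0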